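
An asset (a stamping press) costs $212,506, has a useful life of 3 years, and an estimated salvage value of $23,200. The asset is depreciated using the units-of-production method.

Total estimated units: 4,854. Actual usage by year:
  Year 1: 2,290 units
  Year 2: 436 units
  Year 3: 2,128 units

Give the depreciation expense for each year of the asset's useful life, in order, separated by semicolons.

Depreciable base = $212,506 − $23,200 = $189,306.
Rate = $189,306 / 4,854 units = $39 per unit.
Year 1: 2,290 × $39 = $89,310. Book value $123,196.
Year 2: 436 × $39 = $17,004. Book value $106,192.
Year 3: 2,128 × $39 = $82,992. Book value $23,200.

$89,310; $17,004; $82,992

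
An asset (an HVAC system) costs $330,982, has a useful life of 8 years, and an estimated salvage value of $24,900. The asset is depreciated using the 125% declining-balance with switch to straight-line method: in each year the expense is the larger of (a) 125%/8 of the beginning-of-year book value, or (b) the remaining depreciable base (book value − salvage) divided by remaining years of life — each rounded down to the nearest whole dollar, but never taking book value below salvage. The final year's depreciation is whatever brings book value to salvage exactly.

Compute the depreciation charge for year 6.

Depreciable base = $330,982 − $24,900 = $306,082.
Year 1: DB = ⌊$330,982 × 125%/8⌋ = $51,715; SL = ⌊$306,082/8⌋ = $38,260 → take DB $51,715. Book value $279,267.
Year 2: DB = ⌊$279,267 × 125%/8⌋ = $43,635; SL = ⌊$254,367/7⌋ = $36,338 → take DB $43,635. Book value $235,632.
Year 3: DB = ⌊$235,632 × 125%/8⌋ = $36,817; SL = ⌊$210,732/6⌋ = $35,122 → take DB $36,817. Book value $198,815.
Year 4: DB = ⌊$198,815 × 125%/8⌋ = $31,064; SL = ⌊$173,915/5⌋ = $34,783 → take SL $34,783. Book value $164,032.
Year 5: DB = ⌊$164,032 × 125%/8⌋ = $25,630; SL = ⌊$139,132/4⌋ = $34,783 → take SL $34,783. Book value $129,249.
Year 6: DB = ⌊$129,249 × 125%/8⌋ = $20,195; SL = ⌊$104,349/3⌋ = $34,783 → take SL $34,783. Book value $94,466.

$34,783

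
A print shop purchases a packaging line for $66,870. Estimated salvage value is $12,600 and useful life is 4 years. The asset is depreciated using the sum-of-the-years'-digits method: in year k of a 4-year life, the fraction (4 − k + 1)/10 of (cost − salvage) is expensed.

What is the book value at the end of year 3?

$18,027

Depreciable base = $66,870 − $12,600 = $54,270.
Sum of the years' digits = 4+3+2+1 = 10.
Year 1: $54,270 × 4/10 = $21,708. Book value $45,162.
Year 2: $54,270 × 3/10 = $16,281. Book value $28,881.
Year 3: $54,270 × 2/10 = $10,854. Book value $18,027.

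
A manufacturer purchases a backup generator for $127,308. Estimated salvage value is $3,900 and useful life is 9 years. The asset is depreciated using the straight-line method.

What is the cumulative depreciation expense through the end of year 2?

Depreciable base = $127,308 − $3,900 = $123,408.
Annual expense = $123,408 / 9 = $13,712.
End of year 1: book value $113,596.
End of year 2: book value $99,884.
Accumulated through year 2 = $127,308 − $99,884 = $27,424.

$27,424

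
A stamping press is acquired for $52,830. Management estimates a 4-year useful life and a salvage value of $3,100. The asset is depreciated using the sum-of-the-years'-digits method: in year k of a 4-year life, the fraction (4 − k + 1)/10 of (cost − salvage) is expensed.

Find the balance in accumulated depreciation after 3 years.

Depreciable base = $52,830 − $3,100 = $49,730.
Sum of the years' digits = 4+3+2+1 = 10.
Year 1: $49,730 × 4/10 = $19,892. Book value $32,938.
Year 2: $49,730 × 3/10 = $14,919. Book value $18,019.
Year 3: $49,730 × 2/10 = $9,946. Book value $8,073.
Accumulated through year 3 = $52,830 − $8,073 = $44,757.

$44,757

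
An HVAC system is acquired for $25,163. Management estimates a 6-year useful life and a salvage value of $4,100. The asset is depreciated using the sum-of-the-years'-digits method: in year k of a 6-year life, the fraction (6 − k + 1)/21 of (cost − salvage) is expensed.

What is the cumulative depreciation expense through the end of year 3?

$15,045

Depreciable base = $25,163 − $4,100 = $21,063.
Sum of the years' digits = 6+5+4+3+2+1 = 21.
Year 1: $21,063 × 6/21 = $6,018. Book value $19,145.
Year 2: $21,063 × 5/21 = $5,015. Book value $14,130.
Year 3: $21,063 × 4/21 = $4,012. Book value $10,118.
Accumulated through year 3 = $25,163 − $10,118 = $15,045.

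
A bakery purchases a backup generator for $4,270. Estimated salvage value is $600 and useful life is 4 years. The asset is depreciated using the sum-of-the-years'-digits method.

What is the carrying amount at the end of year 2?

$1,701

Depreciable base = $4,270 − $600 = $3,670.
Sum of the years' digits = 4+3+2+1 = 10.
Year 1: $3,670 × 4/10 = $1,468. Book value $2,802.
Year 2: $3,670 × 3/10 = $1,101. Book value $1,701.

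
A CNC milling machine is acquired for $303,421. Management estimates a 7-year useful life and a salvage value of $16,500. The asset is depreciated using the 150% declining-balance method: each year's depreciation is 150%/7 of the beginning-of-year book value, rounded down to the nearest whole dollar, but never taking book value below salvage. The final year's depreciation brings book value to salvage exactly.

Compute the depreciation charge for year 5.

$24,780

Depreciable base = $303,421 − $16,500 = $286,921.
Year 1: ⌊$303,421 × 150%/7⌋ = $65,018. Book value $238,403.
Year 2: ⌊$238,403 × 150%/7⌋ = $51,086. Book value $187,317.
Year 3: ⌊$187,317 × 150%/7⌋ = $40,139. Book value $147,178.
Year 4: ⌊$147,178 × 150%/7⌋ = $31,538. Book value $115,640.
Year 5: ⌊$115,640 × 150%/7⌋ = $24,780. Book value $90,860.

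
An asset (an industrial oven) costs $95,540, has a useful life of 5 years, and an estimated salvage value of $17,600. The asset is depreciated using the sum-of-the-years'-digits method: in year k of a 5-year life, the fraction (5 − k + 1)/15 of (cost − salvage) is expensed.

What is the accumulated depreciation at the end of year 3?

Depreciable base = $95,540 − $17,600 = $77,940.
Sum of the years' digits = 5+4+3+2+1 = 15.
Year 1: $77,940 × 5/15 = $25,980. Book value $69,560.
Year 2: $77,940 × 4/15 = $20,784. Book value $48,776.
Year 3: $77,940 × 3/15 = $15,588. Book value $33,188.
Accumulated through year 3 = $95,540 − $33,188 = $62,352.

$62,352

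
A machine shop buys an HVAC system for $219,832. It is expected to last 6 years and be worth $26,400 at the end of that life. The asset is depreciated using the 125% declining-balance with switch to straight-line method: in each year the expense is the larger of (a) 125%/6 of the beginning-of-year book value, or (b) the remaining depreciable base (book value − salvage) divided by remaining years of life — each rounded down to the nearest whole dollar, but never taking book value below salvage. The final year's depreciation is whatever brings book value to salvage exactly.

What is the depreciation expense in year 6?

$27,558

Depreciable base = $219,832 − $26,400 = $193,432.
Year 1: DB = ⌊$219,832 × 125%/6⌋ = $45,798; SL = ⌊$193,432/6⌋ = $32,238 → take DB $45,798. Book value $174,034.
Year 2: DB = ⌊$174,034 × 125%/6⌋ = $36,257; SL = ⌊$147,634/5⌋ = $29,526 → take DB $36,257. Book value $137,777.
Year 3: DB = ⌊$137,777 × 125%/6⌋ = $28,703; SL = ⌊$111,377/4⌋ = $27,844 → take DB $28,703. Book value $109,074.
Year 4: DB = ⌊$109,074 × 125%/6⌋ = $22,723; SL = ⌊$82,674/3⌋ = $27,558 → take SL $27,558. Book value $81,516.
Year 5: DB = ⌊$81,516 × 125%/6⌋ = $16,982; SL = ⌊$55,116/2⌋ = $27,558 → take SL $27,558. Book value $53,958.
Year 6 (final): $53,958 − $26,400 = $27,558. Book value $26,400.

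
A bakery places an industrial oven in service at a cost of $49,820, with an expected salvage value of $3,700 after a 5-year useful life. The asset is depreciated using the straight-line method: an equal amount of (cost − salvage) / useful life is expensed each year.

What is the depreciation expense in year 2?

$9,224

Depreciable base = $49,820 − $3,700 = $46,120.
Annual expense = $46,120 / 5 = $9,224.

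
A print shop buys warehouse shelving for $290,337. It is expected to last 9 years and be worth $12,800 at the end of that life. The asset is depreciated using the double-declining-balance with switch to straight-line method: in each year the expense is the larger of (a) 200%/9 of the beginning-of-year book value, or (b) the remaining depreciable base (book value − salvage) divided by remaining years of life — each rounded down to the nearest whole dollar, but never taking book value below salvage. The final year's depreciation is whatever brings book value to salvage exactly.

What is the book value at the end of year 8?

Depreciable base = $290,337 − $12,800 = $277,537.
Year 1: DB = ⌊$290,337 × 200%/9⌋ = $64,519; SL = ⌊$277,537/9⌋ = $30,837 → take DB $64,519. Book value $225,818.
Year 2: DB = ⌊$225,818 × 200%/9⌋ = $50,181; SL = ⌊$213,018/8⌋ = $26,627 → take DB $50,181. Book value $175,637.
Year 3: DB = ⌊$175,637 × 200%/9⌋ = $39,030; SL = ⌊$162,837/7⌋ = $23,262 → take DB $39,030. Book value $136,607.
Year 4: DB = ⌊$136,607 × 200%/9⌋ = $30,357; SL = ⌊$123,807/6⌋ = $20,634 → take DB $30,357. Book value $106,250.
Year 5: DB = ⌊$106,250 × 200%/9⌋ = $23,611; SL = ⌊$93,450/5⌋ = $18,690 → take DB $23,611. Book value $82,639.
Year 6: DB = ⌊$82,639 × 200%/9⌋ = $18,364; SL = ⌊$69,839/4⌋ = $17,459 → take DB $18,364. Book value $64,275.
Year 7: DB = ⌊$64,275 × 200%/9⌋ = $14,283; SL = ⌊$51,475/3⌋ = $17,158 → take SL $17,158. Book value $47,117.
Year 8: DB = ⌊$47,117 × 200%/9⌋ = $10,470; SL = ⌊$34,317/2⌋ = $17,158 → take SL $17,158. Book value $29,959.

$29,959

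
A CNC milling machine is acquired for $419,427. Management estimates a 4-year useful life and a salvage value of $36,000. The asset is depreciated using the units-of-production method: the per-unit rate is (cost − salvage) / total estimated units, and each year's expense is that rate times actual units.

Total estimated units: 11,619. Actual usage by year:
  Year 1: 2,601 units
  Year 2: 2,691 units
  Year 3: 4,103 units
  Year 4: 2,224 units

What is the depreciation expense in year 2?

$88,803

Depreciable base = $419,427 − $36,000 = $383,427.
Rate = $383,427 / 11,619 units = $33 per unit.
Year 1: 2,601 × $33 = $85,833. Book value $333,594.
Year 2: 2,691 × $33 = $88,803. Book value $244,791.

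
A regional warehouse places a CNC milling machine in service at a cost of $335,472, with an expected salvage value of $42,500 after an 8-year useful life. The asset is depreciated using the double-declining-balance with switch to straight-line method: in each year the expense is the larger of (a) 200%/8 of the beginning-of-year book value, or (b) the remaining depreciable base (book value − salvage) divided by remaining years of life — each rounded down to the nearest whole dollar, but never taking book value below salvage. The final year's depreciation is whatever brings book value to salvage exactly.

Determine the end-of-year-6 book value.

Depreciable base = $335,472 − $42,500 = $292,972.
Year 1: DB = ⌊$335,472 × 200%/8⌋ = $83,868; SL = ⌊$292,972/8⌋ = $36,621 → take DB $83,868. Book value $251,604.
Year 2: DB = ⌊$251,604 × 200%/8⌋ = $62,901; SL = ⌊$209,104/7⌋ = $29,872 → take DB $62,901. Book value $188,703.
Year 3: DB = ⌊$188,703 × 200%/8⌋ = $47,175; SL = ⌊$146,203/6⌋ = $24,367 → take DB $47,175. Book value $141,528.
Year 4: DB = ⌊$141,528 × 200%/8⌋ = $35,382; SL = ⌊$99,028/5⌋ = $19,805 → take DB $35,382. Book value $106,146.
Year 5: DB = ⌊$106,146 × 200%/8⌋ = $26,536; SL = ⌊$63,646/4⌋ = $15,911 → take DB $26,536. Book value $79,610.
Year 6: DB = ⌊$79,610 × 200%/8⌋ = $19,902; SL = ⌊$37,110/3⌋ = $12,370 → take DB $19,902. Book value $59,708.

$59,708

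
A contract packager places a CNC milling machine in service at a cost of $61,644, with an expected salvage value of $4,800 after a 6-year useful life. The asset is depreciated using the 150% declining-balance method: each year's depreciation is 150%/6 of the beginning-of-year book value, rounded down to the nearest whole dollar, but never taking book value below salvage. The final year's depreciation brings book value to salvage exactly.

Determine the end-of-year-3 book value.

Depreciable base = $61,644 − $4,800 = $56,844.
Year 1: ⌊$61,644 × 150%/6⌋ = $15,411. Book value $46,233.
Year 2: ⌊$46,233 × 150%/6⌋ = $11,558. Book value $34,675.
Year 3: ⌊$34,675 × 150%/6⌋ = $8,668. Book value $26,007.

$26,007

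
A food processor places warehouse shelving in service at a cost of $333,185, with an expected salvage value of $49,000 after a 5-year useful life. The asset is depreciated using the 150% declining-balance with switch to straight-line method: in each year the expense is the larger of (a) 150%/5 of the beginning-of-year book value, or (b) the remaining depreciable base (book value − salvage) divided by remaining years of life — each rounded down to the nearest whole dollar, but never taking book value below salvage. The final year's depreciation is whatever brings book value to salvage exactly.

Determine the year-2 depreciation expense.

Depreciable base = $333,185 − $49,000 = $284,185.
Year 1: DB = ⌊$333,185 × 150%/5⌋ = $99,955; SL = ⌊$284,185/5⌋ = $56,837 → take DB $99,955. Book value $233,230.
Year 2: DB = ⌊$233,230 × 150%/5⌋ = $69,969; SL = ⌊$184,230/4⌋ = $46,057 → take DB $69,969. Book value $163,261.

$69,969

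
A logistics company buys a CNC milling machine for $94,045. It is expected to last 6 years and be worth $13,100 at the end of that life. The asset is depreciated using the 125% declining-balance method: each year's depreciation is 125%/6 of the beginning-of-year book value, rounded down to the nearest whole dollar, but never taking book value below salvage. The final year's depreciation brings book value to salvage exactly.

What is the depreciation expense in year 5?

$7,696

Depreciable base = $94,045 − $13,100 = $80,945.
Year 1: ⌊$94,045 × 125%/6⌋ = $19,592. Book value $74,453.
Year 2: ⌊$74,453 × 125%/6⌋ = $15,511. Book value $58,942.
Year 3: ⌊$58,942 × 125%/6⌋ = $12,279. Book value $46,663.
Year 4: ⌊$46,663 × 125%/6⌋ = $9,721. Book value $36,942.
Year 5: ⌊$36,942 × 125%/6⌋ = $7,696. Book value $29,246.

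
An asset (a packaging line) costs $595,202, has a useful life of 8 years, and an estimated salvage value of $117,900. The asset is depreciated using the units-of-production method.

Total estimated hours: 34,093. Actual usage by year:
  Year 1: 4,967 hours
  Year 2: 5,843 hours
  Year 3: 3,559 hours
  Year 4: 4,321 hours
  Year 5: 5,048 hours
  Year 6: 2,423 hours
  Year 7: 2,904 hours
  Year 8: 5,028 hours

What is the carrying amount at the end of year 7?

Depreciable base = $595,202 − $117,900 = $477,302.
Rate = $477,302 / 34,093 hours = $14 per hour.
Year 1: 4,967 × $14 = $69,538. Book value $525,664.
Year 2: 5,843 × $14 = $81,802. Book value $443,862.
Year 3: 3,559 × $14 = $49,826. Book value $394,036.
Year 4: 4,321 × $14 = $60,494. Book value $333,542.
Year 5: 5,048 × $14 = $70,672. Book value $262,870.
Year 6: 2,423 × $14 = $33,922. Book value $228,948.
Year 7: 2,904 × $14 = $40,656. Book value $188,292.

$188,292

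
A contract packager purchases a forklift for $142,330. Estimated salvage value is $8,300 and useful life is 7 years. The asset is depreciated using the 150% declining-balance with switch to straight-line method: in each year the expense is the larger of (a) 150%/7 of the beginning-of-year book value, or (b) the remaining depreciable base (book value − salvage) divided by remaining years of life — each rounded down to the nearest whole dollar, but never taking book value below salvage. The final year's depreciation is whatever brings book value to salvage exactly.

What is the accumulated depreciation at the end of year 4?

$88,475

Depreciable base = $142,330 − $8,300 = $134,030.
Year 1: DB = ⌊$142,330 × 150%/7⌋ = $30,499; SL = ⌊$134,030/7⌋ = $19,147 → take DB $30,499. Book value $111,831.
Year 2: DB = ⌊$111,831 × 150%/7⌋ = $23,963; SL = ⌊$103,531/6⌋ = $17,255 → take DB $23,963. Book value $87,868.
Year 3: DB = ⌊$87,868 × 150%/7⌋ = $18,828; SL = ⌊$79,568/5⌋ = $15,913 → take DB $18,828. Book value $69,040.
Year 4: DB = ⌊$69,040 × 150%/7⌋ = $14,794; SL = ⌊$60,740/4⌋ = $15,185 → take SL $15,185. Book value $53,855.
Accumulated through year 4 = $142,330 − $53,855 = $88,475.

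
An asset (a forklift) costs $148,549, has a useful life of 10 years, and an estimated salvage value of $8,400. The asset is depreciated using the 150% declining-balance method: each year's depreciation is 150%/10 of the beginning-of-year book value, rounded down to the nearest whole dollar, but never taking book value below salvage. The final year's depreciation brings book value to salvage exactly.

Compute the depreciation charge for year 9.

$6,072

Depreciable base = $148,549 − $8,400 = $140,149.
Year 1: ⌊$148,549 × 150%/10⌋ = $22,282. Book value $126,267.
Year 2: ⌊$126,267 × 150%/10⌋ = $18,940. Book value $107,327.
Year 3: ⌊$107,327 × 150%/10⌋ = $16,099. Book value $91,228.
Year 4: ⌊$91,228 × 150%/10⌋ = $13,684. Book value $77,544.
Year 5: ⌊$77,544 × 150%/10⌋ = $11,631. Book value $65,913.
Year 6: ⌊$65,913 × 150%/10⌋ = $9,886. Book value $56,027.
Year 7: ⌊$56,027 × 150%/10⌋ = $8,404. Book value $47,623.
Year 8: ⌊$47,623 × 150%/10⌋ = $7,143. Book value $40,480.
Year 9: ⌊$40,480 × 150%/10⌋ = $6,072. Book value $34,408.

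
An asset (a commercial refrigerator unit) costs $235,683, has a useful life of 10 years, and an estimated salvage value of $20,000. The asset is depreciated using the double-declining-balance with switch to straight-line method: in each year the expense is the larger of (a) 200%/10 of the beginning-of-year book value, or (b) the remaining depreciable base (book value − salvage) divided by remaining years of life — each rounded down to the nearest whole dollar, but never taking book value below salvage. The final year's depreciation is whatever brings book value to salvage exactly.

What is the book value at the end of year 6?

$61,784

Depreciable base = $235,683 − $20,000 = $215,683.
Year 1: DB = ⌊$235,683 × 200%/10⌋ = $47,136; SL = ⌊$215,683/10⌋ = $21,568 → take DB $47,136. Book value $188,547.
Year 2: DB = ⌊$188,547 × 200%/10⌋ = $37,709; SL = ⌊$168,547/9⌋ = $18,727 → take DB $37,709. Book value $150,838.
Year 3: DB = ⌊$150,838 × 200%/10⌋ = $30,167; SL = ⌊$130,838/8⌋ = $16,354 → take DB $30,167. Book value $120,671.
Year 4: DB = ⌊$120,671 × 200%/10⌋ = $24,134; SL = ⌊$100,671/7⌋ = $14,381 → take DB $24,134. Book value $96,537.
Year 5: DB = ⌊$96,537 × 200%/10⌋ = $19,307; SL = ⌊$76,537/6⌋ = $12,756 → take DB $19,307. Book value $77,230.
Year 6: DB = ⌊$77,230 × 200%/10⌋ = $15,446; SL = ⌊$57,230/5⌋ = $11,446 → take DB $15,446. Book value $61,784.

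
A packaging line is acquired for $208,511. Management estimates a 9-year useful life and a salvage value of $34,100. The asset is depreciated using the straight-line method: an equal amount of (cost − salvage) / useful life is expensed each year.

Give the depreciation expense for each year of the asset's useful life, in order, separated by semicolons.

Depreciable base = $208,511 − $34,100 = $174,411.
Annual expense = $174,411 / 9 = $19,379.
End of year 1: book value $189,132.
End of year 2: book value $169,753.
End of year 3: book value $150,374.
End of year 4: book value $130,995.
End of year 5: book value $111,616.
End of year 6: book value $92,237.
End of year 7: book value $72,858.
End of year 8: book value $53,479.
End of year 9: book value $34,100.

$19,379; $19,379; $19,379; $19,379; $19,379; $19,379; $19,379; $19,379; $19,379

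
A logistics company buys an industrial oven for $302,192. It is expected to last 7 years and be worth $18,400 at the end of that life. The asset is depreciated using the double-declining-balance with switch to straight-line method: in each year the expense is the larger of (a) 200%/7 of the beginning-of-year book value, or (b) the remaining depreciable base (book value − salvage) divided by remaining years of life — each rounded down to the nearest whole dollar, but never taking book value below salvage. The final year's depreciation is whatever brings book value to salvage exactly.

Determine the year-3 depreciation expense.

Depreciable base = $302,192 − $18,400 = $283,792.
Year 1: DB = ⌊$302,192 × 200%/7⌋ = $86,340; SL = ⌊$283,792/7⌋ = $40,541 → take DB $86,340. Book value $215,852.
Year 2: DB = ⌊$215,852 × 200%/7⌋ = $61,672; SL = ⌊$197,452/6⌋ = $32,908 → take DB $61,672. Book value $154,180.
Year 3: DB = ⌊$154,180 × 200%/7⌋ = $44,051; SL = ⌊$135,780/5⌋ = $27,156 → take DB $44,051. Book value $110,129.

$44,051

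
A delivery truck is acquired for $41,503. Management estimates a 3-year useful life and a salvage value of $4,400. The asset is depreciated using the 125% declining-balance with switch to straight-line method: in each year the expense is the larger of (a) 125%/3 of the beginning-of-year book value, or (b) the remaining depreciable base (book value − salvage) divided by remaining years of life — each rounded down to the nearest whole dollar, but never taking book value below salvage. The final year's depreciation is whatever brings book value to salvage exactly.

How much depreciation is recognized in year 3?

$9,724

Depreciable base = $41,503 − $4,400 = $37,103.
Year 1: DB = ⌊$41,503 × 125%/3⌋ = $17,292; SL = ⌊$37,103/3⌋ = $12,367 → take DB $17,292. Book value $24,211.
Year 2: DB = ⌊$24,211 × 125%/3⌋ = $10,087; SL = ⌊$19,811/2⌋ = $9,905 → take DB $10,087. Book value $14,124.
Year 3 (final): $14,124 − $4,400 = $9,724. Book value $4,400.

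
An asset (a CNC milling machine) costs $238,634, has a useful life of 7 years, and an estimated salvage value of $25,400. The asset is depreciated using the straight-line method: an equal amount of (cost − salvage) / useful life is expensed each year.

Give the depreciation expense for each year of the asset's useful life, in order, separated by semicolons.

$30,462; $30,462; $30,462; $30,462; $30,462; $30,462; $30,462

Depreciable base = $238,634 − $25,400 = $213,234.
Annual expense = $213,234 / 7 = $30,462.
End of year 1: book value $208,172.
End of year 2: book value $177,710.
End of year 3: book value $147,248.
End of year 4: book value $116,786.
End of year 5: book value $86,324.
End of year 6: book value $55,862.
End of year 7: book value $25,400.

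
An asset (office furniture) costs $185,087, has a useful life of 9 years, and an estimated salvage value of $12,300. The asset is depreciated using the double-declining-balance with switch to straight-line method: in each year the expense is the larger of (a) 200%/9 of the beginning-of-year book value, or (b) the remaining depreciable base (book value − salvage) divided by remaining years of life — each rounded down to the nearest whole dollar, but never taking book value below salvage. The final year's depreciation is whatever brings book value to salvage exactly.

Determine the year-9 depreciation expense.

$9,559

Depreciable base = $185,087 − $12,300 = $172,787.
Year 1: DB = ⌊$185,087 × 200%/9⌋ = $41,130; SL = ⌊$172,787/9⌋ = $19,198 → take DB $41,130. Book value $143,957.
Year 2: DB = ⌊$143,957 × 200%/9⌋ = $31,990; SL = ⌊$131,657/8⌋ = $16,457 → take DB $31,990. Book value $111,967.
Year 3: DB = ⌊$111,967 × 200%/9⌋ = $24,881; SL = ⌊$99,667/7⌋ = $14,238 → take DB $24,881. Book value $87,086.
Year 4: DB = ⌊$87,086 × 200%/9⌋ = $19,352; SL = ⌊$74,786/6⌋ = $12,464 → take DB $19,352. Book value $67,734.
Year 5: DB = ⌊$67,734 × 200%/9⌋ = $15,052; SL = ⌊$55,434/5⌋ = $11,086 → take DB $15,052. Book value $52,682.
Year 6: DB = ⌊$52,682 × 200%/9⌋ = $11,707; SL = ⌊$40,382/4⌋ = $10,095 → take DB $11,707. Book value $40,975.
Year 7: DB = ⌊$40,975 × 200%/9⌋ = $9,105; SL = ⌊$28,675/3⌋ = $9,558 → take SL $9,558. Book value $31,417.
Year 8: DB = ⌊$31,417 × 200%/9⌋ = $6,981; SL = ⌊$19,117/2⌋ = $9,558 → take SL $9,558. Book value $21,859.
Year 9 (final): $21,859 − $12,300 = $9,559. Book value $12,300.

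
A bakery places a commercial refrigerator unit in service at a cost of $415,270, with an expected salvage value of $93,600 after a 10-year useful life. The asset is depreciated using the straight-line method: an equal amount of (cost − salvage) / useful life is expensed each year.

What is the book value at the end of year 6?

$222,268

Depreciable base = $415,270 − $93,600 = $321,670.
Annual expense = $321,670 / 10 = $32,167.
End of year 1: book value $383,103.
End of year 2: book value $350,936.
End of year 3: book value $318,769.
End of year 4: book value $286,602.
End of year 5: book value $254,435.
End of year 6: book value $222,268.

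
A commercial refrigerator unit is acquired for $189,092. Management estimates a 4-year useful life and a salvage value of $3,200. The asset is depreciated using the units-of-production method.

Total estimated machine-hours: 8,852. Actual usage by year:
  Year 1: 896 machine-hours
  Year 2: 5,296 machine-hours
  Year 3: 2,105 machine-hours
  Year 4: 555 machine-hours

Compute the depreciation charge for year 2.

$111,216

Depreciable base = $189,092 − $3,200 = $185,892.
Rate = $185,892 / 8,852 machine-hours = $21 per machine-hour.
Year 1: 896 × $21 = $18,816. Book value $170,276.
Year 2: 5,296 × $21 = $111,216. Book value $59,060.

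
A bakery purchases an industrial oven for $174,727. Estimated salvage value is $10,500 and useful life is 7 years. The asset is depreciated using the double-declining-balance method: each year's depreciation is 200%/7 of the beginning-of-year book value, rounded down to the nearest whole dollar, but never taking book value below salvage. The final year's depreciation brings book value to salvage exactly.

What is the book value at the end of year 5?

$32,489

Depreciable base = $174,727 − $10,500 = $164,227.
Year 1: ⌊$174,727 × 200%/7⌋ = $49,922. Book value $124,805.
Year 2: ⌊$124,805 × 200%/7⌋ = $35,658. Book value $89,147.
Year 3: ⌊$89,147 × 200%/7⌋ = $25,470. Book value $63,677.
Year 4: ⌊$63,677 × 200%/7⌋ = $18,193. Book value $45,484.
Year 5: ⌊$45,484 × 200%/7⌋ = $12,995. Book value $32,489.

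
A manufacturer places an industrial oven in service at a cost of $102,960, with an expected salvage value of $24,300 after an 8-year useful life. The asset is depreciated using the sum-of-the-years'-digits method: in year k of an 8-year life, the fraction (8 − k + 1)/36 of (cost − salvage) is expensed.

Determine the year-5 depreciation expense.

$8,740

Depreciable base = $102,960 − $24,300 = $78,660.
Sum of the years' digits = 8+7+6+5+4+3+2+1 = 36.
Year 1: $78,660 × 8/36 = $17,480. Book value $85,480.
Year 2: $78,660 × 7/36 = $15,295. Book value $70,185.
Year 3: $78,660 × 6/36 = $13,110. Book value $57,075.
Year 4: $78,660 × 5/36 = $10,925. Book value $46,150.
Year 5: $78,660 × 4/36 = $8,740. Book value $37,410.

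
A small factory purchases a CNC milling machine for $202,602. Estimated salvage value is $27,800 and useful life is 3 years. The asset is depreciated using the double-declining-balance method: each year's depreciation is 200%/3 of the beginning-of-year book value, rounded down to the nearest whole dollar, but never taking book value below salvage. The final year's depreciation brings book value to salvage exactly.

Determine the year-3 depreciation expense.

$0

Depreciable base = $202,602 − $27,800 = $174,802.
Year 1: ⌊$202,602 × 200%/3⌋ = $135,068. Book value $67,534.
Year 2: ⌊$67,534 × 200%/3⌋ = $45,022, capped at $39,734. Book value $27,800.
Year 3 (final): $27,800 − $27,800 = $0. Book value $27,800.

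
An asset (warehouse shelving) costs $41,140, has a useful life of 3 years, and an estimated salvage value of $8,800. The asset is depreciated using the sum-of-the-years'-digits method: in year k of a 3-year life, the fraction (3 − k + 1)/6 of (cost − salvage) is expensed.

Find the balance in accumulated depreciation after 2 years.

Depreciable base = $41,140 − $8,800 = $32,340.
Sum of the years' digits = 3+2+1 = 6.
Year 1: $32,340 × 3/6 = $16,170. Book value $24,970.
Year 2: $32,340 × 2/6 = $10,780. Book value $14,190.
Accumulated through year 2 = $41,140 − $14,190 = $26,950.

$26,950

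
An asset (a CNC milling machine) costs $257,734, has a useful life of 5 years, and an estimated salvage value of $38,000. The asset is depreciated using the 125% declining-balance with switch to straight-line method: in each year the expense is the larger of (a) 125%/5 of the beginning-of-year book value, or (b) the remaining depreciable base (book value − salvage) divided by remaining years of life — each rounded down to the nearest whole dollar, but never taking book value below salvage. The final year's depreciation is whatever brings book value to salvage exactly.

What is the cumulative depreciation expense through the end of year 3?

Depreciable base = $257,734 − $38,000 = $219,734.
Year 1: DB = ⌊$257,734 × 125%/5⌋ = $64,433; SL = ⌊$219,734/5⌋ = $43,946 → take DB $64,433. Book value $193,301.
Year 2: DB = ⌊$193,301 × 125%/5⌋ = $48,325; SL = ⌊$155,301/4⌋ = $38,825 → take DB $48,325. Book value $144,976.
Year 3: DB = ⌊$144,976 × 125%/5⌋ = $36,244; SL = ⌊$106,976/3⌋ = $35,658 → take DB $36,244. Book value $108,732.
Accumulated through year 3 = $257,734 − $108,732 = $149,002.

$149,002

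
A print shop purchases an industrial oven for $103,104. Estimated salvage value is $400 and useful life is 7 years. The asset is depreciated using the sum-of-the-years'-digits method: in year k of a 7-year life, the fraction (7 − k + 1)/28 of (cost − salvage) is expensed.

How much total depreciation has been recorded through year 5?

Depreciable base = $103,104 − $400 = $102,704.
Sum of the years' digits = 7+6+5+4+3+2+1 = 28.
Year 1: $102,704 × 7/28 = $25,676. Book value $77,428.
Year 2: $102,704 × 6/28 = $22,008. Book value $55,420.
Year 3: $102,704 × 5/28 = $18,340. Book value $37,080.
Year 4: $102,704 × 4/28 = $14,672. Book value $22,408.
Year 5: $102,704 × 3/28 = $11,004. Book value $11,404.
Accumulated through year 5 = $103,104 − $11,404 = $91,700.

$91,700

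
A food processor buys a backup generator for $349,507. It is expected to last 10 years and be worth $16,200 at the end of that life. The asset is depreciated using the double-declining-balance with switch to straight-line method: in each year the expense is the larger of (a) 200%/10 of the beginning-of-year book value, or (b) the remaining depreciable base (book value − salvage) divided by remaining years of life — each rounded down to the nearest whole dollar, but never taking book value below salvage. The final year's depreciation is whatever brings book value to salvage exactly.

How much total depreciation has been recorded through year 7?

Depreciable base = $349,507 − $16,200 = $333,307.
Year 1: DB = ⌊$349,507 × 200%/10⌋ = $69,901; SL = ⌊$333,307/10⌋ = $33,330 → take DB $69,901. Book value $279,606.
Year 2: DB = ⌊$279,606 × 200%/10⌋ = $55,921; SL = ⌊$263,406/9⌋ = $29,267 → take DB $55,921. Book value $223,685.
Year 3: DB = ⌊$223,685 × 200%/10⌋ = $44,737; SL = ⌊$207,485/8⌋ = $25,935 → take DB $44,737. Book value $178,948.
Year 4: DB = ⌊$178,948 × 200%/10⌋ = $35,789; SL = ⌊$162,748/7⌋ = $23,249 → take DB $35,789. Book value $143,159.
Year 5: DB = ⌊$143,159 × 200%/10⌋ = $28,631; SL = ⌊$126,959/6⌋ = $21,159 → take DB $28,631. Book value $114,528.
Year 6: DB = ⌊$114,528 × 200%/10⌋ = $22,905; SL = ⌊$98,328/5⌋ = $19,665 → take DB $22,905. Book value $91,623.
Year 7: DB = ⌊$91,623 × 200%/10⌋ = $18,324; SL = ⌊$75,423/4⌋ = $18,855 → take SL $18,855. Book value $72,768.
Accumulated through year 7 = $349,507 − $72,768 = $276,739.

$276,739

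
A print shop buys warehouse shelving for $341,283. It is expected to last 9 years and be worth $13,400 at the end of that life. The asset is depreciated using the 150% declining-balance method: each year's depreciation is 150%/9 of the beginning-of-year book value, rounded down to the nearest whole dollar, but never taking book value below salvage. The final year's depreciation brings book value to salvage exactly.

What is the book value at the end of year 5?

Depreciable base = $341,283 − $13,400 = $327,883.
Year 1: ⌊$341,283 × 150%/9⌋ = $56,880. Book value $284,403.
Year 2: ⌊$284,403 × 150%/9⌋ = $47,400. Book value $237,003.
Year 3: ⌊$237,003 × 150%/9⌋ = $39,500. Book value $197,503.
Year 4: ⌊$197,503 × 150%/9⌋ = $32,917. Book value $164,586.
Year 5: ⌊$164,586 × 150%/9⌋ = $27,431. Book value $137,155.

$137,155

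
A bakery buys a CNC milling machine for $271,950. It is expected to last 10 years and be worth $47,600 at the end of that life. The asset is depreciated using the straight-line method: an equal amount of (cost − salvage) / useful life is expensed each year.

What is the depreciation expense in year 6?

Depreciable base = $271,950 − $47,600 = $224,350.
Annual expense = $224,350 / 10 = $22,435.

$22,435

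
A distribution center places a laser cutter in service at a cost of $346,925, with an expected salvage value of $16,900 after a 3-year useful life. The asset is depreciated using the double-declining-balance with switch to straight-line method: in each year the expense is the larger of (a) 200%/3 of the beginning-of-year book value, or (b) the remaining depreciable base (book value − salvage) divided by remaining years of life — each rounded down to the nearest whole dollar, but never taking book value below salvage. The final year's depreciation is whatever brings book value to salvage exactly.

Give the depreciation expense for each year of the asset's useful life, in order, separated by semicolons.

Depreciable base = $346,925 − $16,900 = $330,025.
Year 1: DB = ⌊$346,925 × 200%/3⌋ = $231,283; SL = ⌊$330,025/3⌋ = $110,008 → take DB $231,283. Book value $115,642.
Year 2: DB = ⌊$115,642 × 200%/3⌋ = $77,094; SL = ⌊$98,742/2⌋ = $49,371 → take DB $77,094. Book value $38,548.
Year 3 (final): $38,548 − $16,900 = $21,648. Book value $16,900.

$231,283; $77,094; $21,648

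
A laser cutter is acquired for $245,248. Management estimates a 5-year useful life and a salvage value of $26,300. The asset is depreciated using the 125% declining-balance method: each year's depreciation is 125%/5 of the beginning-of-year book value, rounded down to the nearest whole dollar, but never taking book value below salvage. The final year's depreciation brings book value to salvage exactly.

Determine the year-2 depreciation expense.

$45,984

Depreciable base = $245,248 − $26,300 = $218,948.
Year 1: ⌊$245,248 × 125%/5⌋ = $61,312. Book value $183,936.
Year 2: ⌊$183,936 × 125%/5⌋ = $45,984. Book value $137,952.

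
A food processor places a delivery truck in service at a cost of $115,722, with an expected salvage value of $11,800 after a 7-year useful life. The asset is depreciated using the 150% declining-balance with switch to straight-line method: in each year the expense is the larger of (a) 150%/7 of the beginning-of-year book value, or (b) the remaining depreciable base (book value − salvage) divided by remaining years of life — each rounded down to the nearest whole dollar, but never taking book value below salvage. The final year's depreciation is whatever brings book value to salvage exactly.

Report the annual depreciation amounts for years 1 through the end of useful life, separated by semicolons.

$24,797; $19,483; $15,309; $12,028; $10,768; $10,768; $10,769

Depreciable base = $115,722 − $11,800 = $103,922.
Year 1: DB = ⌊$115,722 × 150%/7⌋ = $24,797; SL = ⌊$103,922/7⌋ = $14,846 → take DB $24,797. Book value $90,925.
Year 2: DB = ⌊$90,925 × 150%/7⌋ = $19,483; SL = ⌊$79,125/6⌋ = $13,187 → take DB $19,483. Book value $71,442.
Year 3: DB = ⌊$71,442 × 150%/7⌋ = $15,309; SL = ⌊$59,642/5⌋ = $11,928 → take DB $15,309. Book value $56,133.
Year 4: DB = ⌊$56,133 × 150%/7⌋ = $12,028; SL = ⌊$44,333/4⌋ = $11,083 → take DB $12,028. Book value $44,105.
Year 5: DB = ⌊$44,105 × 150%/7⌋ = $9,451; SL = ⌊$32,305/3⌋ = $10,768 → take SL $10,768. Book value $33,337.
Year 6: DB = ⌊$33,337 × 150%/7⌋ = $7,143; SL = ⌊$21,537/2⌋ = $10,768 → take SL $10,768. Book value $22,569.
Year 7 (final): $22,569 − $11,800 = $10,769. Book value $11,800.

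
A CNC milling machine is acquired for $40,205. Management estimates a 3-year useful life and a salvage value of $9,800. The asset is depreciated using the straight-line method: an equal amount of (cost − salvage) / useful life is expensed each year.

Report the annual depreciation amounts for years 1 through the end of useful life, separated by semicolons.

$10,135; $10,135; $10,135

Depreciable base = $40,205 − $9,800 = $30,405.
Annual expense = $30,405 / 3 = $10,135.
End of year 1: book value $30,070.
End of year 2: book value $19,935.
End of year 3: book value $9,800.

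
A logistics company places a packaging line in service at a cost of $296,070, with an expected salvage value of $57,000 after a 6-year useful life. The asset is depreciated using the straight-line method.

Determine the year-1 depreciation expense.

$39,845

Depreciable base = $296,070 − $57,000 = $239,070.
Annual expense = $239,070 / 6 = $39,845.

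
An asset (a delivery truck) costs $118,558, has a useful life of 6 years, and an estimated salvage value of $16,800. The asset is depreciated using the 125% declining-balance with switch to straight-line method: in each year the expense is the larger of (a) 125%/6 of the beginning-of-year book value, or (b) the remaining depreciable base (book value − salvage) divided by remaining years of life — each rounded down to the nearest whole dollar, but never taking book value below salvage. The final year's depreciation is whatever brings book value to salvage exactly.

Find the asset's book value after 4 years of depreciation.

Depreciable base = $118,558 − $16,800 = $101,758.
Year 1: DB = ⌊$118,558 × 125%/6⌋ = $24,699; SL = ⌊$101,758/6⌋ = $16,959 → take DB $24,699. Book value $93,859.
Year 2: DB = ⌊$93,859 × 125%/6⌋ = $19,553; SL = ⌊$77,059/5⌋ = $15,411 → take DB $19,553. Book value $74,306.
Year 3: DB = ⌊$74,306 × 125%/6⌋ = $15,480; SL = ⌊$57,506/4⌋ = $14,376 → take DB $15,480. Book value $58,826.
Year 4: DB = ⌊$58,826 × 125%/6⌋ = $12,255; SL = ⌊$42,026/3⌋ = $14,008 → take SL $14,008. Book value $44,818.

$44,818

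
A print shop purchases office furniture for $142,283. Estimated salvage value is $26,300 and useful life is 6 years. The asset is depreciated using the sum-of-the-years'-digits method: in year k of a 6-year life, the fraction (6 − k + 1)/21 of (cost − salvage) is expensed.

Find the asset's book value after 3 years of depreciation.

$59,438

Depreciable base = $142,283 − $26,300 = $115,983.
Sum of the years' digits = 6+5+4+3+2+1 = 21.
Year 1: $115,983 × 6/21 = $33,138. Book value $109,145.
Year 2: $115,983 × 5/21 = $27,615. Book value $81,530.
Year 3: $115,983 × 4/21 = $22,092. Book value $59,438.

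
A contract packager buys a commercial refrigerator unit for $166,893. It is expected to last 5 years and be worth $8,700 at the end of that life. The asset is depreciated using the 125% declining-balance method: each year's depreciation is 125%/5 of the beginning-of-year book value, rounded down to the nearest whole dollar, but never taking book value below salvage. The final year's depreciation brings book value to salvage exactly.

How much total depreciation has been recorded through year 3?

$96,484

Depreciable base = $166,893 − $8,700 = $158,193.
Year 1: ⌊$166,893 × 125%/5⌋ = $41,723. Book value $125,170.
Year 2: ⌊$125,170 × 125%/5⌋ = $31,292. Book value $93,878.
Year 3: ⌊$93,878 × 125%/5⌋ = $23,469. Book value $70,409.
Accumulated through year 3 = $166,893 − $70,409 = $96,484.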